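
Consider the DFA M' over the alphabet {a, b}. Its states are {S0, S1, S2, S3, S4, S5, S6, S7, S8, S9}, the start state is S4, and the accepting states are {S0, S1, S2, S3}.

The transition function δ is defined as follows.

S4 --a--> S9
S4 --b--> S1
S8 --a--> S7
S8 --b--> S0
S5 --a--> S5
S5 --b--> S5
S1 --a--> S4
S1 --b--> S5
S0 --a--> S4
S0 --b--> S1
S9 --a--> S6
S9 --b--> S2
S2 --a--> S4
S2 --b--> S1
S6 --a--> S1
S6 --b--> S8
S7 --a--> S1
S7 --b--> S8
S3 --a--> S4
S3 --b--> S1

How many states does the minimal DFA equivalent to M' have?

First remove the unreachable states {S3}; 9 states remain.
Start with accepting vs non-accepting: {S0,S1,S2} | {S4,S5,S6,S7,S8,S9}.
Split {S0,S1,S2} by δ(·,b) → {S0,S2} and {S1}.
On input a, block {S4,S5,S6,S7,S8,S9} splits into {S4,S5,S8,S9} and {S6,S7}.
Split {S4,S5,S8,S9} by δ(·,a) → {S4,S5} and {S8,S9}.
Refine {S4,S5} on symbol a: members go to different blocks, giving {S4} and {S5}.
The partition is now stable with 6 blocks: {S0,S2} | {S4} | {S1} | {S6,S7} | {S8,S9} | {S5}.

6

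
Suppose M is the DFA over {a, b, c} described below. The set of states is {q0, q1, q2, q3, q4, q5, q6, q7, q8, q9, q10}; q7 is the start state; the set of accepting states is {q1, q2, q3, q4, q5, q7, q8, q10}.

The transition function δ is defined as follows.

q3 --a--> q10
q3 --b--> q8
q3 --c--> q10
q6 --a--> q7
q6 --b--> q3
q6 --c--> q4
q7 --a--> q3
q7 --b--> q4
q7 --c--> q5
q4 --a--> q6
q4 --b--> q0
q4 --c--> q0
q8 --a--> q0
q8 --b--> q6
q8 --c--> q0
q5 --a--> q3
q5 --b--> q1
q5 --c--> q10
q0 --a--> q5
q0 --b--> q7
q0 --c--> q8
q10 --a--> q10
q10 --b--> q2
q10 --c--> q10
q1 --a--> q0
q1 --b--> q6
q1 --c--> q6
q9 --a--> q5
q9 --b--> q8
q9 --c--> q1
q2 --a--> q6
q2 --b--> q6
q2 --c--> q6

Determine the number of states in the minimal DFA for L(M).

3

Reachable states from the start: {q0,q1,q2,q3,q4,q5,q6,q7,q8,q10}. Unreachable: {q9} — drop them.
Initial partition by acceptance: {q1,q2,q3,q4,q5,q7,q8,q10} | {q0,q6}.
Split {q1,q2,q3,q4,q5,q7,q8,q10} by δ(·,a) → {q1,q2,q4,q8} and {q3,q5,q7,q10}.
The partition is now stable with 3 blocks: {q1,q2,q4,q8} | {q0,q6} | {q3,q5,q7,q10}.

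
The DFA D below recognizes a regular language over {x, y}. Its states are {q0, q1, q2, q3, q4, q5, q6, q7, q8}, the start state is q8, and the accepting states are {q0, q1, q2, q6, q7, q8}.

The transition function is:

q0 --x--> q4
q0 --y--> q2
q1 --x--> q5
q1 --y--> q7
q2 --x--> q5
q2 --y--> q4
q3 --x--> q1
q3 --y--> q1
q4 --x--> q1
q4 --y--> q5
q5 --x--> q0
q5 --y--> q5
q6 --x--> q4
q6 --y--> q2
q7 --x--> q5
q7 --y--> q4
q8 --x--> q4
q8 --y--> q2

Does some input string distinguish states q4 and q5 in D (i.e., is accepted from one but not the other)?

States {q3,q6} cannot be reached from the start state, so discard them.
Start with accepting vs non-accepting: {q0,q1,q2,q7,q8} | {q4,q5}.
On input y, block {q0,q1,q2,q7,q8} splits into {q0,q1,q8} and {q2,q7}.
No further refinement is possible. Final partition (3 blocks): {q0,q1,q8} | {q4,q5} | {q2,q7}.
q4 and q5 lie in the same block of the stable partition, so they are equivalent — no string distinguishes them.

No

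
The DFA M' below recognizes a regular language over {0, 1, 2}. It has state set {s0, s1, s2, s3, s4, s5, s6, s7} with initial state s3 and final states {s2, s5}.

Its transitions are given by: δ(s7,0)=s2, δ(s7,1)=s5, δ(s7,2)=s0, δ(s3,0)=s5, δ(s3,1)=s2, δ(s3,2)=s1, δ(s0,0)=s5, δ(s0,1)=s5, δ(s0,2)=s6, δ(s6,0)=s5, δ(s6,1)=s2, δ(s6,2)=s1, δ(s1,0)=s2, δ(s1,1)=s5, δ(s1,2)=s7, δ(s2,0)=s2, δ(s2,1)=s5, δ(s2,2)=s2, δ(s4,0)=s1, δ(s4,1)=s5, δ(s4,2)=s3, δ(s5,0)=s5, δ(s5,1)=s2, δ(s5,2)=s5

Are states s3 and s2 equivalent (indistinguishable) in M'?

First remove the unreachable states {s4}; 7 states remain.
Initial partition by acceptance: {s2,s5} | {s0,s1,s3,s6,s7}.
No further refinement is possible. Final partition (2 blocks): {s2,s5} | {s0,s1,s3,s6,s7}.
s3 and s2 end up in different blocks, so they are distinguishable. For instance, the string 'ε' is accepted from only s2.

No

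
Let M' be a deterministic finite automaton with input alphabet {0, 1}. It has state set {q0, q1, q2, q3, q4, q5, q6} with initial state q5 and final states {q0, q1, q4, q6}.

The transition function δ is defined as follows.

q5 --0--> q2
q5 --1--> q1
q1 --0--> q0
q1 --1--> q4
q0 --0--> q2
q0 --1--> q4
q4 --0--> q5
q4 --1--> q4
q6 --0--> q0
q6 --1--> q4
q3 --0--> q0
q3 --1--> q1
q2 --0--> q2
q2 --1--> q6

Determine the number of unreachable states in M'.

Starting at q5 and following transitions, the reachable set is {q0, q1, q2, q4, q5, q6}. That leaves q3 unreachable — 1 in total.

1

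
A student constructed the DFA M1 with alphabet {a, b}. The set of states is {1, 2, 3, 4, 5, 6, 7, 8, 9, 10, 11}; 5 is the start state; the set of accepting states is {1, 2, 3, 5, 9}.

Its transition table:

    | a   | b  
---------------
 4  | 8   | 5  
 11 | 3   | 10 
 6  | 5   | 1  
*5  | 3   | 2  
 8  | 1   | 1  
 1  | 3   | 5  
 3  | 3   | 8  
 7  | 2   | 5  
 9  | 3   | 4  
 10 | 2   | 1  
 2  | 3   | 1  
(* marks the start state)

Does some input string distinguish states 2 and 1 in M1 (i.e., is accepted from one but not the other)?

No

Reachable states from the start: {1,2,3,5,8}. Unreachable: {4,6,7,9,10,11} — drop them.
Initial partition by acceptance: {1,2,3,5} | {8}.
On input b, block {1,2,3,5} splits into {1,2,5} and {3}.
No further refinement is possible. Final partition (3 blocks): {1,2,5} | {8} | {3}.
2 and 1 lie in the same block of the stable partition, so they are equivalent — no string distinguishes them.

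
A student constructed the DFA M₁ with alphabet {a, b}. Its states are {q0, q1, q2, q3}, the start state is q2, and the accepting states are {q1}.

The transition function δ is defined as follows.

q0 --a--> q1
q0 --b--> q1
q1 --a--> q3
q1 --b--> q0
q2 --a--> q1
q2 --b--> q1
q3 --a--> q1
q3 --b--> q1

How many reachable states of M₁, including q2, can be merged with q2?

Initial partition by acceptance: {q1} | {q0,q2,q3}.
The partition is now stable with 2 blocks: {q1} | {q0,q2,q3}.
The equivalence class containing q2 is {q0,q2,q3}, of size 3.

3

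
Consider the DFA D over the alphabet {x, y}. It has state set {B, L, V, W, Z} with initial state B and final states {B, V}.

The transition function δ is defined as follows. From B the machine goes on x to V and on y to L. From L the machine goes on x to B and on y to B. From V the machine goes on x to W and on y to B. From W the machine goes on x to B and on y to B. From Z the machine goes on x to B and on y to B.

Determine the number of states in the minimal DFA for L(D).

Reachable states from the start: {B,L,V,W}. Unreachable: {Z} — drop them.
Start with accepting vs non-accepting: {B,V} | {L,W}.
Refine {B,V} on symbol x: members go to different blocks, giving {B} and {V}.
No further refinement is possible. Final partition (3 blocks): {B} | {L,W} | {V}.

3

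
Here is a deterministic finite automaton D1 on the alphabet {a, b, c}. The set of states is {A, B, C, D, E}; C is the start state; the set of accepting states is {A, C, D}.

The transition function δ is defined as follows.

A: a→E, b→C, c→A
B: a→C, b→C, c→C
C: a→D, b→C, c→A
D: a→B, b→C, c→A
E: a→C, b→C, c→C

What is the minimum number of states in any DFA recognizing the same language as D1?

Every state is reachable, so we keep all 5.
Initial partition by acceptance: {A,C,D} | {B,E}.
Split {A,C,D} by δ(·,a) → {A,D} and {C}.
Stable partition: {A,D} | {B,E} | {C} — 3 equivalence classes.

3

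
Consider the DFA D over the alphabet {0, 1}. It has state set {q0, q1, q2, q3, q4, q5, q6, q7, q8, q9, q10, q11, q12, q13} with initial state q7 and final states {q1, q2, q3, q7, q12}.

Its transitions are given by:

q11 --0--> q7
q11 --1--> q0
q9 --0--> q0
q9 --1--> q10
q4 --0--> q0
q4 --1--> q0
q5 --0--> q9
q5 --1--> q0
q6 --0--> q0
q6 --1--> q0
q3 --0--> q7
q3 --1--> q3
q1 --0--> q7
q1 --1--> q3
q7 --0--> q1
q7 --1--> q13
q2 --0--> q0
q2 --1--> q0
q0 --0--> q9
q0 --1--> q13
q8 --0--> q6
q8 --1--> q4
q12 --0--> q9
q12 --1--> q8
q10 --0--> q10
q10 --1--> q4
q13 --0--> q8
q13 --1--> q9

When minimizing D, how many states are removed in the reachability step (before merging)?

Starting at q7 and following transitions, the reachable set is {q0, q1, q3, q4, q6, q7, q8, q9, q10, q13}. That leaves q2, q5, q11, q12 unreachable — 4 in total.

4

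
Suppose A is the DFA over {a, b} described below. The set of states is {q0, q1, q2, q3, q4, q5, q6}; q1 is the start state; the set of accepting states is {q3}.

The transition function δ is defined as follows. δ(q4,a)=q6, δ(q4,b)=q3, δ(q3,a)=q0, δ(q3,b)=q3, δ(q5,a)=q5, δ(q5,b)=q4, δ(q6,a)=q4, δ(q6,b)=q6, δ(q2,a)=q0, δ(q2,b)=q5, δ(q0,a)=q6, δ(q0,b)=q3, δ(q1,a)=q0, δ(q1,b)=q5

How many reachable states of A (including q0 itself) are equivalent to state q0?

States {q2} cannot be reached from the start state, so discard them.
Start with accepting vs non-accepting: {q3} | {q0,q1,q4,q5,q6}.
Split {q0,q1,q4,q5,q6} by δ(·,b) → {q1,q5,q6} and {q0,q4}.
On input a, block {q1,q5,q6} splits into {q1,q6} and {q5}.
On input b, block {q1,q6} splits into {q1} and {q6}.
The partition is now stable with 5 blocks: {q3} | {q1} | {q0,q4} | {q5} | {q6}.
The equivalence class containing q0 is {q0,q4}, of size 2.

2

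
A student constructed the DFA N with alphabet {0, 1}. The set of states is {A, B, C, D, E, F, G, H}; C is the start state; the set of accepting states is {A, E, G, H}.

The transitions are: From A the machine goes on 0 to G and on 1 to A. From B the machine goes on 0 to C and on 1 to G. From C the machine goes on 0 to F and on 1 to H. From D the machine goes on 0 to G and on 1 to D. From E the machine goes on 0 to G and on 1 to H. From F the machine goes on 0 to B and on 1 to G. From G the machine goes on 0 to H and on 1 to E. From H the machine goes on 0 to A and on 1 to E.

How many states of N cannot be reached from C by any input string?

1

Starting at C and following transitions, the reachable set is {A, B, C, E, F, G, H}. That leaves D unreachable — 1 in total.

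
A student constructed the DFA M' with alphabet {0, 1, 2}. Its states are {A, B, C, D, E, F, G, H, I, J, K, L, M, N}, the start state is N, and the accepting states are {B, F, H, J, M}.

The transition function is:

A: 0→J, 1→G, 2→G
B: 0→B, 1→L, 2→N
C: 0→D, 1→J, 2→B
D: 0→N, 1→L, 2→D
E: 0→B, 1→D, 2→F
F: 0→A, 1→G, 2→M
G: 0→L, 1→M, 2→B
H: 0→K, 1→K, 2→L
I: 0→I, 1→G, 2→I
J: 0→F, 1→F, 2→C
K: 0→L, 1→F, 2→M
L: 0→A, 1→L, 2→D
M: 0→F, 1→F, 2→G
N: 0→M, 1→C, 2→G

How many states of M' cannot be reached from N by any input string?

No path from N leads to E, H, I, K; the other 10 states are all reachable.

4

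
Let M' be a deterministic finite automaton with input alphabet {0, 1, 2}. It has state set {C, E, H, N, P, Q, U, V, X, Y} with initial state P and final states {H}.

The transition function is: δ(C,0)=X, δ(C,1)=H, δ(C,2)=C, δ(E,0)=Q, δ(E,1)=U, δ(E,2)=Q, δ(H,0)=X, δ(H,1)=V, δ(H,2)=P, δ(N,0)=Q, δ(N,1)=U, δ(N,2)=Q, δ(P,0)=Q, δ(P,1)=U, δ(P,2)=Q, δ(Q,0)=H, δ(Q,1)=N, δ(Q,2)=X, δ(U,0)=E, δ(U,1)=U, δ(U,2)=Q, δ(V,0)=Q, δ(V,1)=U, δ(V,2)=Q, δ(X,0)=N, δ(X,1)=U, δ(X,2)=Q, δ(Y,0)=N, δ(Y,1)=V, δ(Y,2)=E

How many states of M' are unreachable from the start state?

2

BFS from P reaches {E, H, N, P, Q, U, V, X}; the 2 state(s) C, Y are never visited.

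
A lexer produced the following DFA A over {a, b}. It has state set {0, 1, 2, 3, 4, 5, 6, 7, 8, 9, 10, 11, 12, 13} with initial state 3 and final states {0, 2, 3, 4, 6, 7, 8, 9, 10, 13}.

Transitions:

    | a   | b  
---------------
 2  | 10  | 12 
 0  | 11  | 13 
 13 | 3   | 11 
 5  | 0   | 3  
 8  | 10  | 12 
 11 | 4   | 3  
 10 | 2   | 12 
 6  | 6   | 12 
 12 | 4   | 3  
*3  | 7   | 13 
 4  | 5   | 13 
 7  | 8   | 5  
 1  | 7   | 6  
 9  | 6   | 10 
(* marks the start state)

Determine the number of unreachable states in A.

BFS from 3 reaches {0, 2, 3, 4, 5, 7, 8, 10, 11, 12, 13}; the 3 state(s) 1, 6, 9 are never visited.

3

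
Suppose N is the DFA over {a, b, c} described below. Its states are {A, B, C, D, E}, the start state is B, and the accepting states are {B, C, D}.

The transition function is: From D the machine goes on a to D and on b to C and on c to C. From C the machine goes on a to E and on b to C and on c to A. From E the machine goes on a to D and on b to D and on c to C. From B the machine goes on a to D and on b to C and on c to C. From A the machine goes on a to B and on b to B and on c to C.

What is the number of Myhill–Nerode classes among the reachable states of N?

P0 = {B,C,D} | {A,E}.
Refine {B,C,D} on symbol a: members go to different blocks, giving {B,D} and {C}.
No further refinement is possible. Final partition (3 blocks): {B,D} | {A,E} | {C}.

3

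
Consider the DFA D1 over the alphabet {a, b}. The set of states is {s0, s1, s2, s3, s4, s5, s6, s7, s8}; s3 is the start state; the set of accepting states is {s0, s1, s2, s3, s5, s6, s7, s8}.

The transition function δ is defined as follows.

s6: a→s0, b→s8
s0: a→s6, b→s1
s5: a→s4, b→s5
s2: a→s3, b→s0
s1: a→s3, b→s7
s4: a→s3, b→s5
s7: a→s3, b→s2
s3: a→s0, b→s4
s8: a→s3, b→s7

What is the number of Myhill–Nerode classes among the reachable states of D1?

7

Every state is reachable, so we keep all 9.
Start with accepting vs non-accepting: {s0,s1,s2,s3,s5,s6,s7,s8} | {s4}.
Refine {s0,s1,s2,s3,s5,s6,s7,s8} on symbol a: members go to different blocks, giving {s0,s1,s2,s3,s6,s7,s8} and {s5}.
On input b, block {s0,s1,s2,s3,s6,s7,s8} splits into {s0,s1,s2,s6,s7,s8} and {s3}.
Refine {s0,s1,s2,s6,s7,s8} on symbol a: members go to different blocks, giving {s1,s2,s7,s8} and {s0,s6}.
Refine {s1,s2,s7,s8} on symbol b: members go to different blocks, giving {s1,s7,s8} and {s2}.
On input b, block {s1,s7,s8} splits into {s1,s8} and {s7}.
No further refinement is possible. Final partition (7 blocks): {s1,s8} | {s4} | {s5} | {s3} | {s0,s6} | {s2} | {s7}.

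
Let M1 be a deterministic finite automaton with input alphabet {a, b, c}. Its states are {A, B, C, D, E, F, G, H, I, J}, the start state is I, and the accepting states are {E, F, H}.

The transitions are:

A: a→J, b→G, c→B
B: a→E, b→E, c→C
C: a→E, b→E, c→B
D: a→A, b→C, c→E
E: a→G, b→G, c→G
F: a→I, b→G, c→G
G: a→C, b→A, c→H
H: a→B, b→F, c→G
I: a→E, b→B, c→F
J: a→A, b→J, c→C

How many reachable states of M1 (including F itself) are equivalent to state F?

Reachable states from the start: {A,B,C,E,F,G,H,I,J}. Unreachable: {D} — drop them.
Initial partition by acceptance: {E,F,H} | {A,B,C,G,I,J}.
Split {E,F,H} by δ(·,b) → {E,F} and {H}.
Refine {A,B,C,G,I,J} on symbol a: members go to different blocks, giving {A,G,J} and {B,C,I}.
Split {E,F} by δ(·,a) → {E} and {F}.
Refine {A,G,J} on symbol a: members go to different blocks, giving {A,J} and {G}.
On input b, block {A,J} splits into {A} and {J}.
Split {B,C,I} by δ(·,b) → {B,C} and {I}.
The partition is now stable with 8 blocks: {E} | {A} | {H} | {B,C} | {F} | {G} | {J} | {I}.
State F belongs to the block {F}, which has 1 states.

1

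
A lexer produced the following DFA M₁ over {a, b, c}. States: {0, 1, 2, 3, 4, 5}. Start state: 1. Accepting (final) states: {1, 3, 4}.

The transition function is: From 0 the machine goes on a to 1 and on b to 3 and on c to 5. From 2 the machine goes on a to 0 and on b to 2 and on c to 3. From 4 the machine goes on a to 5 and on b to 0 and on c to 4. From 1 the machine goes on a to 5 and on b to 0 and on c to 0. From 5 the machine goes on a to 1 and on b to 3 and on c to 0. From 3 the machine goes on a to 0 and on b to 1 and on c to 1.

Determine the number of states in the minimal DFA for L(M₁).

3

States {2,4} cannot be reached from the start state, so discard them.
Initial partition by acceptance: {1,3} | {0,5}.
On input b, block {1,3} splits into {1} and {3}.
No further refinement is possible. Final partition (3 blocks): {1} | {0,5} | {3}.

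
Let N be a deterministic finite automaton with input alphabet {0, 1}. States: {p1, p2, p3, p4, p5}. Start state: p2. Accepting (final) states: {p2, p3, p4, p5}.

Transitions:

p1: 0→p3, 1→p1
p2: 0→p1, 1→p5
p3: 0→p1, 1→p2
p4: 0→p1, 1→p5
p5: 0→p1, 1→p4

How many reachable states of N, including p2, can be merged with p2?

4

All states are reachable from the start state.
Start with accepting vs non-accepting: {p2,p3,p4,p5} | {p1}.
The partition is now stable with 2 blocks: {p2,p3,p4,p5} | {p1}.
State p2 belongs to the block {p2,p3,p4,p5}, which has 4 states.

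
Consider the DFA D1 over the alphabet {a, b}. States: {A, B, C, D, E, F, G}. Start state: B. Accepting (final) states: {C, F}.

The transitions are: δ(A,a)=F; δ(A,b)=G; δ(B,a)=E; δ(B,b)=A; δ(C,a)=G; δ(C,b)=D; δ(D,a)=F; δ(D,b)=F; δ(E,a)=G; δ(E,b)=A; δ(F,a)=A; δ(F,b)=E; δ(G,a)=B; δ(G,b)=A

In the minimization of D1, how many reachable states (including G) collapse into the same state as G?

First remove the unreachable states {C,D}; 5 states remain.
Start with accepting vs non-accepting: {F} | {A,B,E,G}.
On input a, block {A,B,E,G} splits into {B,E,G} and {A}.
No further refinement is possible. Final partition (3 blocks): {F} | {B,E,G} | {A}.
The equivalence class containing G is {B,E,G}, of size 3.

3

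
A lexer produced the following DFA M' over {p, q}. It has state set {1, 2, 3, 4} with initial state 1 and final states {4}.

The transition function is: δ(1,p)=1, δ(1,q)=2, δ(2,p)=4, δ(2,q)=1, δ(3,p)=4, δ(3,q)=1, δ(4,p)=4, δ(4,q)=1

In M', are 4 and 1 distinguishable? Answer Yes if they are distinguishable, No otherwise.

Reachable states from the start: {1,2,4}. Unreachable: {3} — drop them.
Initial partition by acceptance: {4} | {1,2}.
On input p, block {1,2} splits into {1} and {2}.
The partition is now stable with 3 blocks: {4} | {1} | {2}.
4 and 1 end up in different blocks, so they are distinguishable. For instance, the string 'ε' is accepted from only 4.

Yes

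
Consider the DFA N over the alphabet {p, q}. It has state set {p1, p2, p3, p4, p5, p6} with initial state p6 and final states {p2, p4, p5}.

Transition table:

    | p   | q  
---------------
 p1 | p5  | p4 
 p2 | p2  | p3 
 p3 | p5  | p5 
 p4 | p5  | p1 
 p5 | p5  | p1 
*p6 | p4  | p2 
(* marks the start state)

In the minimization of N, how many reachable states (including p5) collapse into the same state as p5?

Every state is reachable, so we keep all 6.
Start with accepting vs non-accepting: {p2,p4,p5} | {p1,p3,p6}.
Stable partition: {p2,p4,p5} | {p1,p3,p6} — 2 equivalence classes.
State p5 belongs to the block {p2,p4,p5}, which has 3 states.

3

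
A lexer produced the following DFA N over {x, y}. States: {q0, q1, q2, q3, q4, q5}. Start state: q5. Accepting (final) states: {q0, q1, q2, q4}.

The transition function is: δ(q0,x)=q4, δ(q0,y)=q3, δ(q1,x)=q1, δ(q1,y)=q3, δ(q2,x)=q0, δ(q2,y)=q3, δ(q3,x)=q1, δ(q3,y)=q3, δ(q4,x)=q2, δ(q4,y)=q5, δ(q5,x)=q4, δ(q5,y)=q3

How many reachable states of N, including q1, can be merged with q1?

4

All states are reachable from the start state.
Start with accepting vs non-accepting: {q0,q1,q2,q4} | {q3,q5}.
The partition is now stable with 2 blocks: {q0,q1,q2,q4} | {q3,q5}.
State q1 belongs to the block {q0,q1,q2,q4}, which has 4 states.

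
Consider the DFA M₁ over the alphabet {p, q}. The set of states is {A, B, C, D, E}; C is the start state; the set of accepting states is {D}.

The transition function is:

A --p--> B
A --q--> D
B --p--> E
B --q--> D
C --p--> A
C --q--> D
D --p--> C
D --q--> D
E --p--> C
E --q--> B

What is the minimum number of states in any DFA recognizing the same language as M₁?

5

Every state is reachable, so we keep all 5.
Start with accepting vs non-accepting: {D} | {A,B,C,E}.
On input q, block {A,B,C,E} splits into {A,B,C} and {E}.
Refine {A,B,C} on symbol p: members go to different blocks, giving {A,C} and {B}.
Refine {A,C} on symbol p: members go to different blocks, giving {A} and {C}.
No further refinement is possible. Final partition (5 blocks): {D} | {A} | {E} | {B} | {C}.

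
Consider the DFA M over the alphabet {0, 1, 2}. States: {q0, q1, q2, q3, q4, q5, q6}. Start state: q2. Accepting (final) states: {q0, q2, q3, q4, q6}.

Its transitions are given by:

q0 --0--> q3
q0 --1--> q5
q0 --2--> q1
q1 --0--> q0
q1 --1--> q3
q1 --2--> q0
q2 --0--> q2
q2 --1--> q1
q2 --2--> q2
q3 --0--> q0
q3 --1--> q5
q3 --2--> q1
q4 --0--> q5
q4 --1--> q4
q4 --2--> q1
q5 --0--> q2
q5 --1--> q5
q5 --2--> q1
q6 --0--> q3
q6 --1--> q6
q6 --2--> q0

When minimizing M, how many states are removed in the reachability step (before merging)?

2

BFS from q2 reaches {q0, q1, q2, q3, q5}; the 2 state(s) q4, q6 are never visited.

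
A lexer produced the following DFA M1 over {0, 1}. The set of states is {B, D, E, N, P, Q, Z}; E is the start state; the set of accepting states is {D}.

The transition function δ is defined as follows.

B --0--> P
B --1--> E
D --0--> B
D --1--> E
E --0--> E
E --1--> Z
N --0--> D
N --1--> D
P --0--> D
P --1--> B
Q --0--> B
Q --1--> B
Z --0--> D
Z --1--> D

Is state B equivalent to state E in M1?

Reachable states from the start: {B,D,E,P,Z}. Unreachable: {N,Q} — drop them.
Start with accepting vs non-accepting: {D} | {B,E,P,Z}.
Refine {B,E,P,Z} on symbol 0: members go to different blocks, giving {P,Z} and {B,E}.
Split {P,Z} by δ(·,1) → {Z} and {P}.
On input 0, block {B,E} splits into {B} and {E}.
No further refinement is possible. Final partition (5 blocks): {D} | {Z} | {B} | {P} | {E}.
B and E end up in different blocks, so they are distinguishable. For instance, the string '00' is accepted from only B.

No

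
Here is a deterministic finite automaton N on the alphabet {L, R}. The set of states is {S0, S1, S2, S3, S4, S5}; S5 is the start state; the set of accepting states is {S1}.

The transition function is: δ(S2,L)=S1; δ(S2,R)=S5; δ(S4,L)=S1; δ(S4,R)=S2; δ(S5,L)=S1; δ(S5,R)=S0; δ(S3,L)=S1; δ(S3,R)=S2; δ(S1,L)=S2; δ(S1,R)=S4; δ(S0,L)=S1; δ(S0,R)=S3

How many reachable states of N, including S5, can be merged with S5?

Every state is reachable, so we keep all 6.
P0 = {S1} | {S0,S2,S3,S4,S5}.
Stable partition: {S1} | {S0,S2,S3,S4,S5} — 2 equivalence classes.
State S5 belongs to the block {S0,S2,S3,S4,S5}, which has 5 states.

5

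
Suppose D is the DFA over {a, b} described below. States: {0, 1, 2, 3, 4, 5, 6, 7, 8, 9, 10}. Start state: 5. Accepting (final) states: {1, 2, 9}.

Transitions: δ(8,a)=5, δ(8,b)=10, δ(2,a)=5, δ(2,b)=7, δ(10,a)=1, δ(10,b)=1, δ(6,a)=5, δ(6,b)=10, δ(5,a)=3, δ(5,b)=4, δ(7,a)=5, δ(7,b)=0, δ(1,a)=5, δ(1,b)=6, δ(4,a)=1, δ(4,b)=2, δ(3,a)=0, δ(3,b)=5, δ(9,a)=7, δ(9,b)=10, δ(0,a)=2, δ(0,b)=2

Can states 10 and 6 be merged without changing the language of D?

No

Reachable states from the start: {0,1,2,3,4,5,6,7,10}. Unreachable: {8,9} — drop them.
Start with accepting vs non-accepting: {1,2} | {0,3,4,5,6,7,10}.
On input a, block {0,3,4,5,6,7,10} splits into {3,5,6,7} and {0,4,10}.
On input a, block {3,5,6,7} splits into {5,6,7} and {3}.
Refine {5,6,7} on symbol a: members go to different blocks, giving {6,7} and {5}.
No further refinement is possible. Final partition (5 blocks): {1,2} | {6,7} | {0,4,10} | {3} | {5}.
10 and 6 end up in different blocks, so they are distinguishable. For instance, the string 'a' is accepted from only 10.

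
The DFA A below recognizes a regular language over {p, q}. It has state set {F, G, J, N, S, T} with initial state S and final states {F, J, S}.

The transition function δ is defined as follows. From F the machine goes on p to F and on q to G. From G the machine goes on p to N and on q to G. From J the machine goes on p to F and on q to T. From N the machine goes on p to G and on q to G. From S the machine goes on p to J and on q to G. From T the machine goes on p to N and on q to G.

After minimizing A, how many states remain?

2

Every state is reachable, so we keep all 6.
Initial partition by acceptance: {F,J,S} | {G,N,T}.
The partition is now stable with 2 blocks: {F,J,S} | {G,N,T}.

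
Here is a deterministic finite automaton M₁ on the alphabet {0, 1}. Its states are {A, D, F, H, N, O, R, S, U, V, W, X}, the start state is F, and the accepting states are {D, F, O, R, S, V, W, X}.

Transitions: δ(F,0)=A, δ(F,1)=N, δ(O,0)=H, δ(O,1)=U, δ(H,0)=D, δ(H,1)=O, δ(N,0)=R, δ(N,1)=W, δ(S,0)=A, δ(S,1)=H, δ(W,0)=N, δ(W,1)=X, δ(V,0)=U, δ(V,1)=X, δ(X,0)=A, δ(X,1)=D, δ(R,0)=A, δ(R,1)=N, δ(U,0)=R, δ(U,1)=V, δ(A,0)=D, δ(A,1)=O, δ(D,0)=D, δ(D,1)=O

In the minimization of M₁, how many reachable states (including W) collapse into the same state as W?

States {S} cannot be reached from the start state, so discard them.
Start with accepting vs non-accepting: {D,F,O,R,V,W,X} | {A,H,N,U}.
Refine {D,F,O,R,V,W,X} on symbol 0: members go to different blocks, giving {F,O,R,V,W,X} and {D}.
On input 1, block {F,O,R,V,W,X} splits into {F,O,R} and {V,W} and {X}.
Refine {A,H,N,U} on symbol 0: members go to different blocks, giving {N,U} and {A,H}.
The partition is now stable with 6 blocks: {F,O,R} | {N,U} | {D} | {V,W} | {X} | {A,H}.
State W belongs to the block {V,W}, which has 2 states.

2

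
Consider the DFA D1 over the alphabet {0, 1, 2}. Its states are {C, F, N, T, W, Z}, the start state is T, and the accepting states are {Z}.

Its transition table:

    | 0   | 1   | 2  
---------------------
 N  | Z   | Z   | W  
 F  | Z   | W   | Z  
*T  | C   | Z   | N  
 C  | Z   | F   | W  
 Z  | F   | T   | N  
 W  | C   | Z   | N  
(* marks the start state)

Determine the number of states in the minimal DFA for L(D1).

P0 = {Z} | {C,F,N,T,W}.
Split {C,F,N,T,W} by δ(·,0) → {C,F,N} and {T,W}.
Split {C,F,N} by δ(·,1) → {F} and {C} and {N}.
The partition is now stable with 5 blocks: {Z} | {F} | {T,W} | {C} | {N}.

5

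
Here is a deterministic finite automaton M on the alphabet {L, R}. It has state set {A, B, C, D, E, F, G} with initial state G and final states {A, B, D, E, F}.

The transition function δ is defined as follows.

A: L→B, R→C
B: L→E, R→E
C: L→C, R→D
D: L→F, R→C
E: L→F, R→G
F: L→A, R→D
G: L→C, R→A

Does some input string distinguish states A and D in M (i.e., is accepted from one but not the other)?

All states are reachable from the start state.
Start with accepting vs non-accepting: {A,B,D,E,F} | {C,G}.
Split {A,B,D,E,F} by δ(·,R) → {A,D,E} and {B,F}.
The partition is now stable with 3 blocks: {A,D,E} | {C,G} | {B,F}.
A and D lie in the same block of the stable partition, so they are equivalent — no string distinguishes them.

No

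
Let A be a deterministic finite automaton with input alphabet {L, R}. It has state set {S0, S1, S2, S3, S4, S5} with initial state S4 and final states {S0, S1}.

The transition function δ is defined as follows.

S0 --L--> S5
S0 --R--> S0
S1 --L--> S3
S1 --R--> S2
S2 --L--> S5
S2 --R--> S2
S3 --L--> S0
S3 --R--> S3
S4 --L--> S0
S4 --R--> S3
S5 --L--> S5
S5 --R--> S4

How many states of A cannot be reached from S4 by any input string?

2

No path from S4 leads to S1, S2; the other 4 states are all reachable.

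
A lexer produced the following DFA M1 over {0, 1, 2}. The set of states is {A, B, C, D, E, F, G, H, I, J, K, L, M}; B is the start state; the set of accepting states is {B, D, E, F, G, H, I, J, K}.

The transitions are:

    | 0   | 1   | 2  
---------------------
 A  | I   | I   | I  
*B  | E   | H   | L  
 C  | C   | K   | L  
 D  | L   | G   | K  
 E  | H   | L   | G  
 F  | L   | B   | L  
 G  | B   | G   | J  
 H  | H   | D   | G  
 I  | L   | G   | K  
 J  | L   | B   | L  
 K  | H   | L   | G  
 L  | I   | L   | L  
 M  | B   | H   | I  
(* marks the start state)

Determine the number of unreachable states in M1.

4

No path from B leads to A, C, F, M; the other 9 states are all reachable.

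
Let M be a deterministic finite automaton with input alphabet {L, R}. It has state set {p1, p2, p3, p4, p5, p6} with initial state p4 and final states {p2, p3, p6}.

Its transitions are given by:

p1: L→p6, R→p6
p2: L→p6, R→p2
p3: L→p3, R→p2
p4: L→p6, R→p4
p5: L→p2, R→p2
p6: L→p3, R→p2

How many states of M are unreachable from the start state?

No path from p4 leads to p1, p5; the other 4 states are all reachable.

2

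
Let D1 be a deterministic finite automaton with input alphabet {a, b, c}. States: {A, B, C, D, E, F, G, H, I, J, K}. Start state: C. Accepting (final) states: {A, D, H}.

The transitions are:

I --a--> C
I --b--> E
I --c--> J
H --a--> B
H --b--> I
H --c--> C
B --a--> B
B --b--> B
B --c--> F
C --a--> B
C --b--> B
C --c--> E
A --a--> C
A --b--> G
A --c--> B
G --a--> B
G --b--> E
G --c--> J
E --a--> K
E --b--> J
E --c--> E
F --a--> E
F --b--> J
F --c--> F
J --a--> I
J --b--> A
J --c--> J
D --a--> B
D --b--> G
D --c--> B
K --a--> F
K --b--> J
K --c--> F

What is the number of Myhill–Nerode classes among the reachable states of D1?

5

Reachable states from the start: {A,B,C,E,F,G,I,J,K}. Unreachable: {D,H} — drop them.
P0 = {A} | {B,C,E,F,G,I,J,K}.
Split {B,C,E,F,G,I,J,K} by δ(·,b) → {B,C,E,F,G,I,K} and {J}.
Refine {B,C,E,F,G,I,K} on symbol b: members go to different blocks, giving {B,C,G,I} and {E,F,K}.
Split {B,C,G,I} by δ(·,b) → {B,C} and {G,I}.
The partition is now stable with 5 blocks: {A} | {B,C} | {J} | {E,F,K} | {G,I}.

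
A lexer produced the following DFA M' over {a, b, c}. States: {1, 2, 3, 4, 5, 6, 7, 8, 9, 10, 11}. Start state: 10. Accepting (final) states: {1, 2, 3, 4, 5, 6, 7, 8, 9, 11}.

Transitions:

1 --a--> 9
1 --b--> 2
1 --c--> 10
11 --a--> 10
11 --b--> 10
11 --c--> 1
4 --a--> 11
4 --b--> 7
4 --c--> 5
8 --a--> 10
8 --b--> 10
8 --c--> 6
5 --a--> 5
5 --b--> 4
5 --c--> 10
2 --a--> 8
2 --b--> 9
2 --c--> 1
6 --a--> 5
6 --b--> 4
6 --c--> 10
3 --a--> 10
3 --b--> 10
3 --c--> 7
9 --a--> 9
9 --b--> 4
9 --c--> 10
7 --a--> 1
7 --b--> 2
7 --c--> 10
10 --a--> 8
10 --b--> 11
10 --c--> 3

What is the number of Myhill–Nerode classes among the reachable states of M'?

4

Every state is reachable, so we keep all 11.
Start with accepting vs non-accepting: {1,2,3,4,5,6,7,8,9,11} | {10}.
Refine {1,2,3,4,5,6,7,8,9,11} on symbol a: members go to different blocks, giving {1,2,4,5,6,7,9} and {3,8,11}.
Split {1,2,4,5,6,7,9} by δ(·,a) → {1,5,6,7,9} and {2,4}.
Stable partition: {1,5,6,7,9} | {10} | {3,8,11} | {2,4} — 4 equivalence classes.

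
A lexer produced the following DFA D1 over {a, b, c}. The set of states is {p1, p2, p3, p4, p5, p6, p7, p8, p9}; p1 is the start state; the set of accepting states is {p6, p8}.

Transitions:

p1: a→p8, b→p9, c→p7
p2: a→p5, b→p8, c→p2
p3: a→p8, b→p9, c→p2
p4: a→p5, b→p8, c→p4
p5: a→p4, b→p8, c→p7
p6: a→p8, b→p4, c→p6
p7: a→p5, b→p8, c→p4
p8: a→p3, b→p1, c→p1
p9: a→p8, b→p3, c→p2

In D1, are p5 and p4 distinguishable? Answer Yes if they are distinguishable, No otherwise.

States {p6} cannot be reached from the start state, so discard them.
Initial partition by acceptance: {p8} | {p1,p2,p3,p4,p5,p7,p9}.
Refine {p1,p2,p3,p4,p5,p7,p9} on symbol a: members go to different blocks, giving {p2,p4,p5,p7} and {p1,p3,p9}.
The partition is now stable with 3 blocks: {p8} | {p2,p4,p5,p7} | {p1,p3,p9}.
p5 and p4 lie in the same block of the stable partition, so they are equivalent — no string distinguishes them.

No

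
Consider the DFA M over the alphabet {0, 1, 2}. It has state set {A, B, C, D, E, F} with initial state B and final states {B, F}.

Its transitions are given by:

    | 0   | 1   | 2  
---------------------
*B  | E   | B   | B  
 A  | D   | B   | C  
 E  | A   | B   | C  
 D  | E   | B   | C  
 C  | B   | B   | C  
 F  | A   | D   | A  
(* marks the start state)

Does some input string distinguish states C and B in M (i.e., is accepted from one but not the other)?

Yes

First remove the unreachable states {F}; 5 states remain.
Start with accepting vs non-accepting: {B} | {A,C,D,E}.
On input 0, block {A,C,D,E} splits into {A,D,E} and {C}.
The partition is now stable with 3 blocks: {B} | {A,D,E} | {C}.
C and B end up in different blocks, so they are distinguishable. For instance, the string 'ε' is accepted from only B.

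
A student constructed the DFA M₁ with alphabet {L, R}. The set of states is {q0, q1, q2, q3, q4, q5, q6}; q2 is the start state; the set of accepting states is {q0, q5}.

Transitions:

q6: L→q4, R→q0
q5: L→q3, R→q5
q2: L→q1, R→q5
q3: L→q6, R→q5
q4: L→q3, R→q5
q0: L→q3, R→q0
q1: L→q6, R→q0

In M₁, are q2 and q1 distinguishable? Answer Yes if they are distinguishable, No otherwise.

No

All states are reachable from the start state.
P0 = {q0,q5} | {q1,q2,q3,q4,q6}.
Stable partition: {q0,q5} | {q1,q2,q3,q4,q6} — 2 equivalence classes.
q2 and q1 lie in the same block of the stable partition, so they are equivalent — no string distinguishes them.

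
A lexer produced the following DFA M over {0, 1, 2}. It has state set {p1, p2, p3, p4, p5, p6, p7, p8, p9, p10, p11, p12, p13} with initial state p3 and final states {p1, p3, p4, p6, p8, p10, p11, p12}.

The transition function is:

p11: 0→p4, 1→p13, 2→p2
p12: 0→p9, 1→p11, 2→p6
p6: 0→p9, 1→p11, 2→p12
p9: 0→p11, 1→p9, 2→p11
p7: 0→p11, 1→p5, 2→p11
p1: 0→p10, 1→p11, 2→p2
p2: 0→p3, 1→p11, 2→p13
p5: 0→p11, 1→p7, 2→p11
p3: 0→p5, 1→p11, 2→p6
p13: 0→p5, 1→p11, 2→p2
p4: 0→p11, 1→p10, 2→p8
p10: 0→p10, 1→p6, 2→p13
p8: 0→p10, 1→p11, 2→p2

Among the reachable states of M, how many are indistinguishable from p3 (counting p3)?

States {p1} cannot be reached from the start state, so discard them.
Start with accepting vs non-accepting: {p3,p4,p6,p8,p10,p11,p12} | {p2,p5,p7,p9,p13}.
On input 0, block {p3,p4,p6,p8,p10,p11,p12} splits into {p4,p8,p10,p11} and {p3,p6,p12}.
On input 1, block {p4,p8,p10,p11} splits into {p4,p8} and {p10} and {p11}.
Refine {p4,p8} on symbol 0: members go to different blocks, giving {p4} and {p8}.
Split {p2,p5,p7,p9,p13} by δ(·,0) → {p5,p7,p9} and {p2} and {p13}.
Stable partition: {p4} | {p5,p7,p9} | {p3,p6,p12} | {p10} | {p11} | {p8} | {p2} | {p13} — 8 equivalence classes.
The equivalence class containing p3 is {p3,p6,p12}, of size 3.

3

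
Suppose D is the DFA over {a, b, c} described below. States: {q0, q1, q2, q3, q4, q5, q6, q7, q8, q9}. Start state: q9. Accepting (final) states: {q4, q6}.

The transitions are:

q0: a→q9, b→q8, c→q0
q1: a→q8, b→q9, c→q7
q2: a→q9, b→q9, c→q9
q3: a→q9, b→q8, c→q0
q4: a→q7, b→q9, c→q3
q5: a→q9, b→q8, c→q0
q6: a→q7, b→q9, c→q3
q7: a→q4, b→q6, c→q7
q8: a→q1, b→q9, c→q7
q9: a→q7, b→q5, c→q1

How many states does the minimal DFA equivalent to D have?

5

Reachable states from the start: {q0,q1,q3,q4,q5,q6,q7,q8,q9}. Unreachable: {q2} — drop them.
Start with accepting vs non-accepting: {q4,q6} | {q0,q1,q3,q5,q7,q8,q9}.
Split {q0,q1,q3,q5,q7,q8,q9} by δ(·,a) → {q0,q1,q3,q5,q8,q9} and {q7}.
Split {q0,q1,q3,q5,q8,q9} by δ(·,a) → {q0,q1,q3,q5,q8} and {q9}.
Refine {q0,q1,q3,q5,q8} on symbol a: members go to different blocks, giving {q0,q3,q5} and {q1,q8}.
The partition is now stable with 5 blocks: {q4,q6} | {q0,q3,q5} | {q7} | {q9} | {q1,q8}.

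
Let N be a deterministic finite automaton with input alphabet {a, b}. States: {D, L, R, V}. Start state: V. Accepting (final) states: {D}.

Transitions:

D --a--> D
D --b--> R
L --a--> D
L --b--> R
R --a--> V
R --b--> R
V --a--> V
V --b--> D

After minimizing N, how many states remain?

3

First remove the unreachable states {L}; 3 states remain.
Start with accepting vs non-accepting: {D} | {R,V}.
Refine {R,V} on symbol b: members go to different blocks, giving {R} and {V}.
The partition is now stable with 3 blocks: {D} | {R} | {V}.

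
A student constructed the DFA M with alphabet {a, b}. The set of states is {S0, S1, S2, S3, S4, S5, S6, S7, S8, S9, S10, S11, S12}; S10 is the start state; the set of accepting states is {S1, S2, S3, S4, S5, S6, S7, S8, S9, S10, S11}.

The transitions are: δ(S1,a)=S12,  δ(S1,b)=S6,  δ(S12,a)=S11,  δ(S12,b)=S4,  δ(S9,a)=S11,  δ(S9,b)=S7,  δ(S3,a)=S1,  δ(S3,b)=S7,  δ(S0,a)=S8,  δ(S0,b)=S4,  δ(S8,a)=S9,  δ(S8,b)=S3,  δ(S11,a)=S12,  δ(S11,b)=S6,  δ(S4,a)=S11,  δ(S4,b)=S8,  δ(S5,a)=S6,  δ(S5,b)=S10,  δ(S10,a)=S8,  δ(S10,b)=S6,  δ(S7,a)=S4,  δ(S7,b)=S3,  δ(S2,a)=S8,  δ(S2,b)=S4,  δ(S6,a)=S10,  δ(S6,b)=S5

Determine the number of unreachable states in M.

Starting at S10 and following transitions, the reachable set is {S1, S3, S4, S5, S6, S7, S8, S9, S10, S11, S12}. That leaves S0, S2 unreachable — 2 in total.

2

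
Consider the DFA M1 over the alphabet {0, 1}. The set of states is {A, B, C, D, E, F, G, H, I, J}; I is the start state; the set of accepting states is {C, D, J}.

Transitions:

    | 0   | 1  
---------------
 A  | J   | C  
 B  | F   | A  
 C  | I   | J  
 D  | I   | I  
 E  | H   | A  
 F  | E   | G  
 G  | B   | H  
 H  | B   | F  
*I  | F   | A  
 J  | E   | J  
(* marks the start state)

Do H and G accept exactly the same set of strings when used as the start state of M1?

Reachable states from the start: {A,B,C,E,F,G,H,I,J}. Unreachable: {D} — drop them.
Initial partition by acceptance: {C,J} | {A,B,E,F,G,H,I}.
On input 0, block {A,B,E,F,G,H,I} splits into {B,E,F,G,H,I} and {A}.
On input 1, block {B,E,F,G,H,I} splits into {B,E,I} and {F,G,H}.
Stable partition: {C,J} | {B,E,I} | {A} | {F,G,H} — 4 equivalence classes.
H and G lie in the same block of the stable partition, so they are equivalent — no string distinguishes them.

Yes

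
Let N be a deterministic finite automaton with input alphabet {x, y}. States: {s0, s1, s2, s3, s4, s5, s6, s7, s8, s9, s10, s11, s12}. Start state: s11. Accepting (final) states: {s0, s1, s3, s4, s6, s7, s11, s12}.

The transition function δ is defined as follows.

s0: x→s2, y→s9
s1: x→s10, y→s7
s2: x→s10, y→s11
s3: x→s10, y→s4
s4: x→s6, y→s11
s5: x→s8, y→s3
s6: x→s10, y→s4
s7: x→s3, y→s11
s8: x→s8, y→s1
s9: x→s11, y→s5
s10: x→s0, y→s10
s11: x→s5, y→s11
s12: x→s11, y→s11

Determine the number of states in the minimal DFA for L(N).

8

Reachable states from the start: {s0,s1,s2,s3,s4,s5,s6,s7,s8,s9,s10,s11}. Unreachable: {s12} — drop them.
Start with accepting vs non-accepting: {s0,s1,s3,s4,s6,s7,s11} | {s2,s5,s8,s9,s10}.
Refine {s0,s1,s3,s4,s6,s7,s11} on symbol x: members go to different blocks, giving {s0,s1,s3,s6,s11} and {s4,s7}.
Split {s0,s1,s3,s6,s11} by δ(·,y) → {s1,s3,s6} and {s0} and {s11}.
Refine {s2,s5,s8,s9,s10} on symbol x: members go to different blocks, giving {s2,s5,s8} and {s9} and {s10}.
Refine {s2,s5,s8} on symbol x: members go to different blocks, giving {s5,s8} and {s2}.
The partition is now stable with 8 blocks: {s1,s3,s6} | {s5,s8} | {s4,s7} | {s0} | {s11} | {s9} | {s10} | {s2}.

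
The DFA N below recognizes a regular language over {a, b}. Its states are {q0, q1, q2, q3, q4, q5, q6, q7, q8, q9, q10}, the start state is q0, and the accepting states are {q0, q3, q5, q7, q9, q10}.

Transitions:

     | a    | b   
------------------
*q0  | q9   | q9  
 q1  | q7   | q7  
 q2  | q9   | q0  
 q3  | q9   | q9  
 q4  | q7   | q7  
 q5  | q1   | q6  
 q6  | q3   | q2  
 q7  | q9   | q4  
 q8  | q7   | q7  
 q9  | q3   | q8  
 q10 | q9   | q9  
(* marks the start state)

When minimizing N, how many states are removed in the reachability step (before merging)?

5

No path from q0 leads to q1, q2, q5, q6, q10; the other 6 states are all reachable.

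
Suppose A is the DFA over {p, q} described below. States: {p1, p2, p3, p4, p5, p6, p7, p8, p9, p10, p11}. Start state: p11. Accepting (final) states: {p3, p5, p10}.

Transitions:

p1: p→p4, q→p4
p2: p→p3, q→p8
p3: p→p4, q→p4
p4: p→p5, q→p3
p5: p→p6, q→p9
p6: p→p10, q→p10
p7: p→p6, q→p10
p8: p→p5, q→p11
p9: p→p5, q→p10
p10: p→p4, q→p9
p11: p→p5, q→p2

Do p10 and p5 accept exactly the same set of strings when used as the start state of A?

States {p1,p7} cannot be reached from the start state, so discard them.
Start with accepting vs non-accepting: {p3,p5,p10} | {p2,p4,p6,p8,p9,p11}.
Split {p2,p4,p6,p8,p9,p11} by δ(·,q) → {p2,p8,p11} and {p4,p6,p9}.
The partition is now stable with 3 blocks: {p3,p5,p10} | {p2,p8,p11} | {p4,p6,p9}.
p10 and p5 lie in the same block of the stable partition, so they are equivalent — no string distinguishes them.

Yes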